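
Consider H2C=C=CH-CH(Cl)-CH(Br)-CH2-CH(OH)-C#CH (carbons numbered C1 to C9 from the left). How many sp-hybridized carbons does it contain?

3

C1: sp2
C2: sp ✓
C3: sp2
C4: sp3
C5: sp3
C6: sp3
C7: sp3
C8: sp ✓
C9: sp ✓
C2, C8, C9 → 3 sp carbons.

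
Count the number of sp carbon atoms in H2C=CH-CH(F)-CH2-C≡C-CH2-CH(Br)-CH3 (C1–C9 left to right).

2

C1: sp2
C2: sp2
C3: sp3
C4: sp3
C5: sp ✓
C6: sp ✓
C7: sp3
C8: sp3
C9: sp3
C5, C6 → 2 sp carbons.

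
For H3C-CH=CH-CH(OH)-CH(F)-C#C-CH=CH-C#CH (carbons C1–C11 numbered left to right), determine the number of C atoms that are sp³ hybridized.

3

C1: sp3 ✓
C2: sp2
C3: sp2
C4: sp3 ✓
C5: sp3 ✓
C6: sp
C7: sp
C8: sp2
C9: sp2
C10: sp
C11: sp
C1, C4, C5 → 3 sp3 carbons.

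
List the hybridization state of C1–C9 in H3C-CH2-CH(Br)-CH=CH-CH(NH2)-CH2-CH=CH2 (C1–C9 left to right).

C1 sp3, C2 sp3, C3 sp3, C4 sp2, C5 sp2, C6 sp3, C7 sp3, C8 sp2, C9 sp2

C1 has 4 σ bonds: steric number 4 → sp3.
C2: 4 σ bonds; 4 regions of electron density → sp3.
C3: 4 σ bonds — 4 electron domains, sp3.
C4 (3 σ bonds, plus one π bond) has steric number 3: sp2.
C5 carries 3 σ bonds, plus one π bond, giving a steric number of 3, so it is sp2.
C6: 4 σ bonds — 4 electron domains, sp3.
C7 — 4 σ bonds. Steric number 4, so sp3.
C8 has 3 σ bonds, plus one π bond: steric number 3 → sp2.
C9 (3 σ bonds, plus one π bond) has steric number 3: sp2.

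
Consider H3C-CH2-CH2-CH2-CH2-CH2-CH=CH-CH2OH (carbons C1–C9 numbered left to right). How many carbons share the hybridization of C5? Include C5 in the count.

C5 is sp3 (only σ bonds).
C1: sp3 ✓
C2: sp3 ✓
C3: sp3 ✓
C4: sp3 ✓
C5: sp3 ✓
C6: sp3 ✓
C7: sp2
C8: sp2
C9: sp3 ✓
7 carbons are sp3.

7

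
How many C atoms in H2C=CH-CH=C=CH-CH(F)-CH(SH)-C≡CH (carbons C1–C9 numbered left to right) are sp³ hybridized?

2

C1: sp2
C2: sp2
C3: sp2
C4: sp
C5: sp2
C6: sp3 ✓
C7: sp3 ✓
C8: sp
C9: sp
C6, C7 → 2 sp3 carbons.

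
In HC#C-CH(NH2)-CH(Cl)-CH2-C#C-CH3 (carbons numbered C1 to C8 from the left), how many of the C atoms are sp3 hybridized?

C1: sp
C2: sp
C3: sp3 ✓
C4: sp3 ✓
C5: sp3 ✓
C6: sp
C7: sp
C8: sp3 ✓
C3, C4, C5, C8 → 4 sp3 carbons.

4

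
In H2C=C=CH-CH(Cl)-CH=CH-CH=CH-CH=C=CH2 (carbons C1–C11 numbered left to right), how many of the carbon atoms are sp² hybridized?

C1: sp2 ✓
C2: sp
C3: sp2 ✓
C4: sp3
C5: sp2 ✓
C6: sp2 ✓
C7: sp2 ✓
C8: sp2 ✓
C9: sp2 ✓
C10: sp
C11: sp2 ✓
C1, C3, C5, C6, C7, C8, C9, C11 → 8 sp2 carbons.

8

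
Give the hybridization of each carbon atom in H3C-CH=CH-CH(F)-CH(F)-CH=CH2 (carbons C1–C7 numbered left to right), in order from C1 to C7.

C1 has 4 σ bonds: steric number 4 → sp3.
C2: 3 σ bonds, plus one π bond — 3 electron domains, sp2.
C3 has 3 σ bonds, plus one π bond: steric number 3 → sp2.
C4 is sp3: 4 σ bonds, 4 electron-density regions.
C5 carries 4 σ bonds, giving a steric number of 4, so it is sp3.
C6 has 3 σ bonds, plus one π bond: steric number 3 → sp2.
C7: 3 σ bonds, plus one π bond — 3 electron domains, sp2.

C1 sp3, C2 sp2, C3 sp2, C4 sp3, C5 sp3, C6 sp2, C7 sp2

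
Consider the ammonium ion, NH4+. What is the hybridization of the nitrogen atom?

sp3

Four σ bonds, no lone pair → sp3, tetrahedral.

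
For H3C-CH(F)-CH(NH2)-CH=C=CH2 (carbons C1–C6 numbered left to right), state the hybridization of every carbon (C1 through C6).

C1 sp3, C2 sp3, C3 sp3, C4 sp2, C5 sp, C6 sp2

C1 carries 4 σ bonds, giving a steric number of 4, so it is sp3.
C2: 4 σ bonds — 4 electron domains, sp3.
C3 — 4 σ bonds. Steric number 4, so sp3.
C4 has 3 σ bonds, plus one π bond: steric number 3 → sp2.
C5 is sp: 2 σ bonds, plus two π bonds, 2 electron-density regions.
C6: 3 σ bonds, plus one π bond; 3 regions of electron density → sp2.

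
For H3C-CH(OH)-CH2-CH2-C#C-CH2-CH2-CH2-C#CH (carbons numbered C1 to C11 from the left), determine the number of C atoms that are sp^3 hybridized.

C1: sp3 ✓
C2: sp3 ✓
C3: sp3 ✓
C4: sp3 ✓
C5: sp
C6: sp
C7: sp3 ✓
C8: sp3 ✓
C9: sp3 ✓
C10: sp
C11: sp
C1, C2, C3, C4, C7, C8, C9 → 7 sp3 carbons.

7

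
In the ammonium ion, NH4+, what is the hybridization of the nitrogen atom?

sp³

Four σ bonds, no lone pair → sp3, tetrahedral.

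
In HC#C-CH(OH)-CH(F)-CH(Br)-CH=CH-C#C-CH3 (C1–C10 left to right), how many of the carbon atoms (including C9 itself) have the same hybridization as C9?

4

C9 is sp (two π bonds).
C1: sp ✓
C2: sp ✓
C3: sp3
C4: sp3
C5: sp3
C6: sp2
C7: sp2
C8: sp ✓
C9: sp ✓
C10: sp3
4 carbons are sp.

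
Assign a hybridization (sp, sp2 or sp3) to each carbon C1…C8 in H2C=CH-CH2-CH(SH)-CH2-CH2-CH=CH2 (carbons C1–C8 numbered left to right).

C1: 3 σ bonds, plus one π bond — 3 electron domains, sp2.
C2 is sp2: 3 σ bonds, plus one π bond, 3 electron-density regions.
C3 — 4 σ bonds. Steric number 4, so sp3.
C4 carries 4 σ bonds, giving a steric number of 4, so it is sp3.
C5 (4 σ bonds) has steric number 4: sp3.
C6: 4 σ bonds — 4 electron domains, sp3.
C7 has 3 σ bonds, plus one π bond: steric number 3 → sp2.
C8 has 3 σ bonds, plus one π bond: steric number 3 → sp2.

C1 sp2, C2 sp2, C3 sp3, C4 sp3, C5 sp3, C6 sp3, C7 sp2, C8 sp2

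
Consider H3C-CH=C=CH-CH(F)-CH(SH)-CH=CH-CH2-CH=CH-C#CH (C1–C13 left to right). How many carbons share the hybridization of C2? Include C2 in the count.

C2 is sp2 (one π bond).
C1: sp3
C2: sp2 ✓
C3: sp
C4: sp2 ✓
C5: sp3
C6: sp3
C7: sp2 ✓
C8: sp2 ✓
C9: sp3
C10: sp2 ✓
C11: sp2 ✓
C12: sp
C13: sp
6 carbons are sp2.

6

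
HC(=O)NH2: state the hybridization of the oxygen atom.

The oxygen atom (1 σ bond and 2 lone pairs, plus one π bond) has steric number 3: sp2.

sp2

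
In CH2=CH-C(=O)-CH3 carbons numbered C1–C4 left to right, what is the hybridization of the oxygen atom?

The oxygen atom carries 1 σ bond and 2 lone pairs, plus one π bond, giving a steric number of 3, so it is sp2.

sp2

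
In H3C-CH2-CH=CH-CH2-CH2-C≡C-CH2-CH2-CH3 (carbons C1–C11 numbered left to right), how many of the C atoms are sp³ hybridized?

7

C1: sp3 ✓
C2: sp3 ✓
C3: sp2
C4: sp2
C5: sp3 ✓
C6: sp3 ✓
C7: sp
C8: sp
C9: sp3 ✓
C10: sp3 ✓
C11: sp3 ✓
C1, C2, C5, C6, C9, C10, C11 → 7 sp3 carbons.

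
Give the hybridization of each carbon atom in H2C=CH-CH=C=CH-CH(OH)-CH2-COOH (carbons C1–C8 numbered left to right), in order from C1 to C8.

C1 sp2, C2 sp2, C3 sp2, C4 sp, C5 sp2, C6 sp3, C7 sp3, C8 sp2

C1: 3 σ bonds, plus one π bond — 3 electron domains, sp2.
C2 has 3 σ bonds, plus one π bond: steric number 3 → sp2.
C3 — 3 σ bonds, plus one π bond. Steric number 3, so sp2.
C4: 2 σ bonds, plus two π bonds; 2 regions of electron density → sp.
C5 carries 3 σ bonds, plus one π bond, giving a steric number of 3, so it is sp2.
C6 (4 σ bonds) has steric number 4: sp3.
C7: 4 σ bonds — 4 electron domains, sp3.
C8: 3 σ bonds, plus one π bond; 3 regions of electron density → sp2.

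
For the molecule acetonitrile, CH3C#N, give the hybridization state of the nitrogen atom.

N has one σ bond and one lone pair: steric number 2 → sp.

sp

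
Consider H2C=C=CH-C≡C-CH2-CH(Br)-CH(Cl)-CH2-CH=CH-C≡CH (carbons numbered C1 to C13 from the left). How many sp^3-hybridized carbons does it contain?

C1: sp2
C2: sp
C3: sp2
C4: sp
C5: sp
C6: sp3 ✓
C7: sp3 ✓
C8: sp3 ✓
C9: sp3 ✓
C10: sp2
C11: sp2
C12: sp
C13: sp
C6, C7, C8, C9 → 4 sp3 carbons.

4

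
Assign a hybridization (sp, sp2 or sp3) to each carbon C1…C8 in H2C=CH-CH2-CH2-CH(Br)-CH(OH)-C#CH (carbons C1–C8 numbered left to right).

C1 sp2, C2 sp2, C3 sp3, C4 sp3, C5 sp3, C6 sp3, C7 sp, C8 sp

C1 carries 3 σ bonds, plus one π bond, giving a steric number of 3, so it is sp2.
C2 — 3 σ bonds, plus one π bond. Steric number 3, so sp2.
C3 (4 σ bonds) has steric number 4: sp3.
C4: 4 σ bonds — 4 electron domains, sp3.
C5 carries 4 σ bonds, giving a steric number of 4, so it is sp3.
C6 carries 4 σ bonds, giving a steric number of 4, so it is sp3.
C7 (2 σ bonds, plus two π bonds) has steric number 2: sp.
C8 is sp: 2 σ bonds, plus two π bonds, 2 electron-density regions.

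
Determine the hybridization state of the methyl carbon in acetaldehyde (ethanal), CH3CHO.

The methyl carbon — 4 σ bonds. Steric number 4, so sp3.

sp3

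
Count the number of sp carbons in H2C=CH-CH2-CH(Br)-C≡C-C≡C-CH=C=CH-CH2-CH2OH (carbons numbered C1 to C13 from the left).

5

C1: sp2
C2: sp2
C3: sp3
C4: sp3
C5: sp ✓
C6: sp ✓
C7: sp ✓
C8: sp ✓
C9: sp2
C10: sp ✓
C11: sp2
C12: sp3
C13: sp3
C5, C6, C7, C8, C10 → 5 sp carbons.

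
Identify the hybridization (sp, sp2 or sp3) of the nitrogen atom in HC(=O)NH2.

sp²

Amide resonance delocalises the N lone pair; N is planar sp2.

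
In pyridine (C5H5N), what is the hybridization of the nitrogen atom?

sp^2

N has two σ bonds and one lone pair in the ring plane (steric number 3 → sp2); its p orbital contributes one electron to the aromatic π system via the C=N double bond.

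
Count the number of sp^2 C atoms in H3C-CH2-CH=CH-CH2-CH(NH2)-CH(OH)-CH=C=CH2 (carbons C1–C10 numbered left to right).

4

C1: sp3
C2: sp3
C3: sp2 ✓
C4: sp2 ✓
C5: sp3
C6: sp3
C7: sp3
C8: sp2 ✓
C9: sp
C10: sp2 ✓
C3, C4, C8, C10 → 4 sp2 carbons.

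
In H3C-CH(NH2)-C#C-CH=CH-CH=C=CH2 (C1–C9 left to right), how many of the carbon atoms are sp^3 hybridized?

2

C1: sp3 ✓
C2: sp3 ✓
C3: sp
C4: sp
C5: sp2
C6: sp2
C7: sp2
C8: sp
C9: sp2
C1, C2 → 2 sp3 carbons.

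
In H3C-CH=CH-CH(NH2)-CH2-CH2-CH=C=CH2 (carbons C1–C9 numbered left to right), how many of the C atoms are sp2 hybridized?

C1: sp3
C2: sp2 ✓
C3: sp2 ✓
C4: sp3
C5: sp3
C6: sp3
C7: sp2 ✓
C8: sp
C9: sp2 ✓
C2, C3, C7, C9 → 4 sp2 carbons.

4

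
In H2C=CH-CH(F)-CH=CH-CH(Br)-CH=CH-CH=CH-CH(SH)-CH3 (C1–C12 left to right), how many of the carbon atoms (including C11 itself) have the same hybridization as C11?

4

C11 is sp3 (only σ bonds).
C1: sp2
C2: sp2
C3: sp3 ✓
C4: sp2
C5: sp2
C6: sp3 ✓
C7: sp2
C8: sp2
C9: sp2
C10: sp2
C11: sp3 ✓
C12: sp3 ✓
4 carbons are sp3.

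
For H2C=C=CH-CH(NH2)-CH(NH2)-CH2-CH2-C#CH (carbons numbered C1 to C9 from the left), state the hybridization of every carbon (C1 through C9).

C1 has 3 σ bonds, plus one π bond: steric number 3 → sp2.
C2 carries 2 σ bonds, plus two π bonds, giving a steric number of 2, so it is sp.
C3 (3 σ bonds, plus one π bond) has steric number 3: sp2.
C4: 4 σ bonds; 4 regions of electron density → sp3.
C5 carries 4 σ bonds, giving a steric number of 4, so it is sp3.
C6: 4 σ bonds; 4 regions of electron density → sp3.
C7: 4 σ bonds — 4 electron domains, sp3.
C8: 2 σ bonds, plus two π bonds — 2 electron domains, sp.
C9 is sp: 2 σ bonds, plus two π bonds, 2 electron-density regions.

C1 sp2, C2 sp, C3 sp2, C4 sp3, C5 sp3, C6 sp3, C7 sp3, C8 sp, C9 sp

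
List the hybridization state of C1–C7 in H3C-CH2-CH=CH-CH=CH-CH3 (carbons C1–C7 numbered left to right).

C1 carries 4 σ bonds, giving a steric number of 4, so it is sp3.
C2 carries 4 σ bonds, giving a steric number of 4, so it is sp3.
C3 — 3 σ bonds, plus one π bond. Steric number 3, so sp2.
C4 carries 3 σ bonds, plus one π bond, giving a steric number of 3, so it is sp2.
C5 carries 3 σ bonds, plus one π bond, giving a steric number of 3, so it is sp2.
C6 — 3 σ bonds, plus one π bond. Steric number 3, so sp2.
C7 is sp3: 4 σ bonds, 4 electron-density regions.

C1 sp3, C2 sp3, C3 sp2, C4 sp2, C5 sp2, C6 sp2, C7 sp3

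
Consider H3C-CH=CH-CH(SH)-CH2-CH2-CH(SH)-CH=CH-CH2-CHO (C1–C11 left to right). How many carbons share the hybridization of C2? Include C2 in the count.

5

C2 is sp2 (one π bond).
C1: sp3
C2: sp2 ✓
C3: sp2 ✓
C4: sp3
C5: sp3
C6: sp3
C7: sp3
C8: sp2 ✓
C9: sp2 ✓
C10: sp3
C11: sp2 ✓
5 carbons are sp2.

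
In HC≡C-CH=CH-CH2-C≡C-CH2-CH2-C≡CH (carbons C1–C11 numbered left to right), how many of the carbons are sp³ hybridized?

C1: sp
C2: sp
C3: sp2
C4: sp2
C5: sp3 ✓
C6: sp
C7: sp
C8: sp3 ✓
C9: sp3 ✓
C10: sp
C11: sp
C5, C8, C9 → 3 sp3 carbons.

3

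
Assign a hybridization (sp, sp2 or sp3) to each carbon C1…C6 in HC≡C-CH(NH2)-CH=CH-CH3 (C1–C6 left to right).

C1 sp, C2 sp, C3 sp3, C4 sp2, C5 sp2, C6 sp3

C1: 2 σ bonds, plus two π bonds — 2 electron domains, sp.
C2: 2 σ bonds, plus two π bonds — 2 electron domains, sp.
C3: 4 σ bonds — 4 electron domains, sp3.
C4 has 3 σ bonds, plus one π bond: steric number 3 → sp2.
C5 carries 3 σ bonds, plus one π bond, giving a steric number of 3, so it is sp2.
C6: 4 σ bonds — 4 electron domains, sp3.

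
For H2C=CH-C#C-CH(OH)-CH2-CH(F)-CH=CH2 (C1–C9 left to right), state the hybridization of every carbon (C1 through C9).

C1 sp2, C2 sp2, C3 sp, C4 sp, C5 sp3, C6 sp3, C7 sp3, C8 sp2, C9 sp2

C1: 3 σ bonds, plus one π bond — 3 electron domains, sp2.
C2: 3 σ bonds, plus one π bond — 3 electron domains, sp2.
C3: 2 σ bonds, plus two π bonds; 2 regions of electron density → sp.
C4 carries 2 σ bonds, plus two π bonds, giving a steric number of 2, so it is sp.
C5 has 4 σ bonds: steric number 4 → sp3.
C6 has 4 σ bonds: steric number 4 → sp3.
C7 (4 σ bonds) has steric number 4: sp3.
C8 (3 σ bonds, plus one π bond) has steric number 3: sp2.
C9 has 3 σ bonds, plus one π bond: steric number 3 → sp2.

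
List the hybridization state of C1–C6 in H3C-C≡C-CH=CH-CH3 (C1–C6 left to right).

C1 sp3, C2 sp, C3 sp, C4 sp2, C5 sp2, C6 sp3

C1 is sp3: 4 σ bonds, 4 electron-density regions.
C2: 2 σ bonds, plus two π bonds — 2 electron domains, sp.
C3 — 2 σ bonds, plus two π bonds. Steric number 2, so sp.
C4 is sp2: 3 σ bonds, plus one π bond, 3 electron-density regions.
C5 (3 σ bonds, plus one π bond) has steric number 3: sp2.
C6: 4 σ bonds — 4 electron domains, sp3.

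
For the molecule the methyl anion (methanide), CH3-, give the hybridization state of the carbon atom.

sp^3

Three σ bonds + one lone pair = steric number 4 → sp3, pyramidal.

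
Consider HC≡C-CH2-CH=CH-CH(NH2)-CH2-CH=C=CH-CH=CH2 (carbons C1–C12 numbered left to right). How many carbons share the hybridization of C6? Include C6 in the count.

3

C6 is sp3 (only σ bonds).
C1: sp
C2: sp
C3: sp3 ✓
C4: sp2
C5: sp2
C6: sp3 ✓
C7: sp3 ✓
C8: sp2
C9: sp
C10: sp2
C11: sp2
C12: sp2
3 carbons are sp3.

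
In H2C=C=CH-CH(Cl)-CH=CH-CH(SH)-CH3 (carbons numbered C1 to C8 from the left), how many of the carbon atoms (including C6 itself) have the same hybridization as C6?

C6 is sp2 (one π bond).
C1: sp2 ✓
C2: sp
C3: sp2 ✓
C4: sp3
C5: sp2 ✓
C6: sp2 ✓
C7: sp3
C8: sp3
4 carbons are sp2.

4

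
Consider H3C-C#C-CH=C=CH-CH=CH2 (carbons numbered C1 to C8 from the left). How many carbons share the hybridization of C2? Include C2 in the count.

C2 is sp (two π bonds).
C1: sp3
C2: sp ✓
C3: sp ✓
C4: sp2
C5: sp ✓
C6: sp2
C7: sp2
C8: sp2
3 carbons are sp.

3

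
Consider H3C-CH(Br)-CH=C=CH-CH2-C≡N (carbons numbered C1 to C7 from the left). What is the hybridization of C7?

sp

C7 has 2 σ bonds, plus two π bonds: steric number 2 → sp.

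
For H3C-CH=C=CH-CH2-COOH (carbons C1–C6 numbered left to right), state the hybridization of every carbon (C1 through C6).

C1 sp3, C2 sp2, C3 sp, C4 sp2, C5 sp3, C6 sp2

C1 — 4 σ bonds. Steric number 4, so sp3.
C2 (3 σ bonds, plus one π bond) has steric number 3: sp2.
C3: 2 σ bonds, plus two π bonds; 2 regions of electron density → sp.
C4 has 3 σ bonds, plus one π bond: steric number 3 → sp2.
C5 (4 σ bonds) has steric number 4: sp3.
C6: 3 σ bonds, plus one π bond; 3 regions of electron density → sp2.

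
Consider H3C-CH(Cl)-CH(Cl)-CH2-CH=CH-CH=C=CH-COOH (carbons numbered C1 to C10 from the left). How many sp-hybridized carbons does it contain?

1

C1: sp3
C2: sp3
C3: sp3
C4: sp3
C5: sp2
C6: sp2
C7: sp2
C8: sp ✓
C9: sp2
C10: sp2
C8 → 1 sp carbon.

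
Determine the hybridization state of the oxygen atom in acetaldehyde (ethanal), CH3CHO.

sp^2

The oxygen atom — 1 σ bond and 2 lone pairs, plus one π bond. Steric number 3, so sp2.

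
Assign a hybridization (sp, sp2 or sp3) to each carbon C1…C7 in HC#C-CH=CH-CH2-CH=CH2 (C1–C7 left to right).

C1 sp, C2 sp, C3 sp2, C4 sp2, C5 sp3, C6 sp2, C7 sp2

C1 carries 2 σ bonds, plus two π bonds, giving a steric number of 2, so it is sp.
C2 carries 2 σ bonds, plus two π bonds, giving a steric number of 2, so it is sp.
C3 carries 3 σ bonds, plus one π bond, giving a steric number of 3, so it is sp2.
C4: 3 σ bonds, plus one π bond — 3 electron domains, sp2.
C5 carries 4 σ bonds, giving a steric number of 4, so it is sp3.
C6 has 3 σ bonds, plus one π bond: steric number 3 → sp2.
C7 (3 σ bonds, plus one π bond) has steric number 3: sp2.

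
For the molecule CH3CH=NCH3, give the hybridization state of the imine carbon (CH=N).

The imine carbon (CH=N) is sp2: 3 σ bonds, plus one π bond, 3 electron-density regions.

sp^2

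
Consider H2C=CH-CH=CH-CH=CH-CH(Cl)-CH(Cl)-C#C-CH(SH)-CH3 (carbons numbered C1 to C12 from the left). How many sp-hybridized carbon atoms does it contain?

C1: sp2
C2: sp2
C3: sp2
C4: sp2
C5: sp2
C6: sp2
C7: sp3
C8: sp3
C9: sp ✓
C10: sp ✓
C11: sp3
C12: sp3
C9, C10 → 2 sp carbons.

2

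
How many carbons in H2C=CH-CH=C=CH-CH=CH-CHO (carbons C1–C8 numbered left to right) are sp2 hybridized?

C1: sp2 ✓
C2: sp2 ✓
C3: sp2 ✓
C4: sp
C5: sp2 ✓
C6: sp2 ✓
C7: sp2 ✓
C8: sp2 ✓
C1, C2, C3, C5, C6, C7, C8 → 7 sp2 carbons.

7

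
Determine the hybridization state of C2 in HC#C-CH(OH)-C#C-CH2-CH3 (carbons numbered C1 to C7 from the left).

sp

C2 carries 2 σ bonds, plus two π bonds, giving a steric number of 2, so it is sp.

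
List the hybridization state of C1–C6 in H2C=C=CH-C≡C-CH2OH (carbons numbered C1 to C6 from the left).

C1 carries 3 σ bonds, plus one π bond, giving a steric number of 3, so it is sp2.
C2 — 2 σ bonds, plus two π bonds. Steric number 2, so sp.
C3 (3 σ bonds, plus one π bond) has steric number 3: sp2.
C4: 2 σ bonds, plus two π bonds — 2 electron domains, sp.
C5 carries 2 σ bonds, plus two π bonds, giving a steric number of 2, so it is sp.
C6: 4 σ bonds — 4 electron domains, sp3.

C1 sp2, C2 sp, C3 sp2, C4 sp, C5 sp, C6 sp3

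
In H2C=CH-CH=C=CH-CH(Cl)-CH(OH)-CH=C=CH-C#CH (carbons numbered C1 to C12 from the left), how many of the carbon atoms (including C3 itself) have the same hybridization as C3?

6

C3 is sp2 (one π bond).
C1: sp2 ✓
C2: sp2 ✓
C3: sp2 ✓
C4: sp
C5: sp2 ✓
C6: sp3
C7: sp3
C8: sp2 ✓
C9: sp
C10: sp2 ✓
C11: sp
C12: sp
6 carbons are sp2.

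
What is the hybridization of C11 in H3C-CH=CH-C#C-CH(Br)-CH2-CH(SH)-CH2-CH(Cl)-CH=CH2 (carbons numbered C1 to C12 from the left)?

sp²

C11 is sp2: 3 σ bonds, plus one π bond, 3 electron-density regions.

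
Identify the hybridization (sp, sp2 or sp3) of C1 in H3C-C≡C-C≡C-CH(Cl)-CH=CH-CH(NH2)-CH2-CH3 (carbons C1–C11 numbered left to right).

sp^3

C1 carries 4 σ bonds, giving a steric number of 4, so it is sp3.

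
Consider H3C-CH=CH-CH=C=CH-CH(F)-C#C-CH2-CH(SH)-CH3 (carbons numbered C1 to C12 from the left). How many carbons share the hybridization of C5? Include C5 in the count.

3

C5 is sp (two π bonds).
C1: sp3
C2: sp2
C3: sp2
C4: sp2
C5: sp ✓
C6: sp2
C7: sp3
C8: sp ✓
C9: sp ✓
C10: sp3
C11: sp3
C12: sp3
3 carbons are sp.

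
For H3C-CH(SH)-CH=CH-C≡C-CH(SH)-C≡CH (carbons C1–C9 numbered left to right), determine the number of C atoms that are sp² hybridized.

2

C1: sp3
C2: sp3
C3: sp2 ✓
C4: sp2 ✓
C5: sp
C6: sp
C7: sp3
C8: sp
C9: sp
C3, C4 → 2 sp2 carbons.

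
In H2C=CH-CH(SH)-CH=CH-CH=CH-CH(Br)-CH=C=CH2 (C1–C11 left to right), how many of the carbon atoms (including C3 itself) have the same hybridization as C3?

C3 is sp3 (only σ bonds).
C1: sp2
C2: sp2
C3: sp3 ✓
C4: sp2
C5: sp2
C6: sp2
C7: sp2
C8: sp3 ✓
C9: sp2
C10: sp
C11: sp2
2 carbons are sp3.

2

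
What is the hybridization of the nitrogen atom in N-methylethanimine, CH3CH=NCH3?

sp^2

Two σ bonds + one lone pair = steric number 3 → sp2.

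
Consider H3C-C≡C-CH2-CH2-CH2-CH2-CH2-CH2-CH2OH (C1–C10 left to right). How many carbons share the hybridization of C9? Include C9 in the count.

C9 is sp3 (only σ bonds).
C1: sp3 ✓
C2: sp
C3: sp
C4: sp3 ✓
C5: sp3 ✓
C6: sp3 ✓
C7: sp3 ✓
C8: sp3 ✓
C9: sp3 ✓
C10: sp3 ✓
8 carbons are sp3.

8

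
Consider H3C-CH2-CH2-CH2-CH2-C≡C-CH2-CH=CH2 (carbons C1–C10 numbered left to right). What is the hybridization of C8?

sp3

C8 (4 σ bonds) has steric number 4: sp3.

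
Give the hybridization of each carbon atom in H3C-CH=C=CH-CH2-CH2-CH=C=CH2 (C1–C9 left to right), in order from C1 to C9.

C1 sp3, C2 sp2, C3 sp, C4 sp2, C5 sp3, C6 sp3, C7 sp2, C8 sp, C9 sp2

C1: 4 σ bonds — 4 electron domains, sp3.
C2 carries 3 σ bonds, plus one π bond, giving a steric number of 3, so it is sp2.
C3 (2 σ bonds, plus two π bonds) has steric number 2: sp.
C4 is sp2: 3 σ bonds, plus one π bond, 3 electron-density regions.
C5: 4 σ bonds; 4 regions of electron density → sp3.
C6 — 4 σ bonds. Steric number 4, so sp3.
C7 carries 3 σ bonds, plus one π bond, giving a steric number of 3, so it is sp2.
C8 — 2 σ bonds, plus two π bonds. Steric number 2, so sp.
C9: 3 σ bonds, plus one π bond — 3 electron domains, sp2.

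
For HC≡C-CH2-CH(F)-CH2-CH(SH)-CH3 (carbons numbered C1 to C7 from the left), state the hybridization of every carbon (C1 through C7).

C1 sp, C2 sp, C3 sp3, C4 sp3, C5 sp3, C6 sp3, C7 sp3

C1 (2 σ bonds, plus two π bonds) has steric number 2: sp.
C2: 2 σ bonds, plus two π bonds — 2 electron domains, sp.
C3 has 4 σ bonds: steric number 4 → sp3.
C4 carries 4 σ bonds, giving a steric number of 4, so it is sp3.
C5 has 4 σ bonds: steric number 4 → sp3.
C6 (4 σ bonds) has steric number 4: sp3.
C7: 4 σ bonds — 4 electron domains, sp3.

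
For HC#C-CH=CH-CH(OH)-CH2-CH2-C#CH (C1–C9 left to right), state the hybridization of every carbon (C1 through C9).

C1 (2 σ bonds, plus two π bonds) has steric number 2: sp.
C2 — 2 σ bonds, plus two π bonds. Steric number 2, so sp.
C3 is sp2: 3 σ bonds, plus one π bond, 3 electron-density regions.
C4 (3 σ bonds, plus one π bond) has steric number 3: sp2.
C5 carries 4 σ bonds, giving a steric number of 4, so it is sp3.
C6: 4 σ bonds; 4 regions of electron density → sp3.
C7: 4 σ bonds; 4 regions of electron density → sp3.
C8 — 2 σ bonds, plus two π bonds. Steric number 2, so sp.
C9 carries 2 σ bonds, plus two π bonds, giving a steric number of 2, so it is sp.

C1 sp, C2 sp, C3 sp2, C4 sp2, C5 sp3, C6 sp3, C7 sp3, C8 sp, C9 sp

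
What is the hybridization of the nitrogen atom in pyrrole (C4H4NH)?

sp²

N has three σ bonds; its lone pair occupies the p orbital and is part of the aromatic π system, so N is sp2 (not the sp3 a naive steric count of 4 would give).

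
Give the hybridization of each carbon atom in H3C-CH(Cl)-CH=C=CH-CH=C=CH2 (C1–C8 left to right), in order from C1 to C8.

C1 carries 4 σ bonds, giving a steric number of 4, so it is sp3.
C2: 4 σ bonds — 4 electron domains, sp3.
C3 — 3 σ bonds, plus one π bond. Steric number 3, so sp2.
C4 (2 σ bonds, plus two π bonds) has steric number 2: sp.
C5 (3 σ bonds, plus one π bond) has steric number 3: sp2.
C6 carries 3 σ bonds, plus one π bond, giving a steric number of 3, so it is sp2.
C7 is sp: 2 σ bonds, plus two π bonds, 2 electron-density regions.
C8: 3 σ bonds, plus one π bond — 3 electron domains, sp2.

C1 sp3, C2 sp3, C3 sp2, C4 sp, C5 sp2, C6 sp2, C7 sp, C8 sp2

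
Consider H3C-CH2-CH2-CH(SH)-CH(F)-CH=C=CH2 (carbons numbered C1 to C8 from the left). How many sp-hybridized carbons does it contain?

1

C1: sp3
C2: sp3
C3: sp3
C4: sp3
C5: sp3
C6: sp2
C7: sp ✓
C8: sp2
C7 → 1 sp carbon.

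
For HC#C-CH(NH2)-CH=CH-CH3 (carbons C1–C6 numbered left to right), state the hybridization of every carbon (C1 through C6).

C1 is sp: 2 σ bonds, plus two π bonds, 2 electron-density regions.
C2 has 2 σ bonds, plus two π bonds: steric number 2 → sp.
C3 is sp3: 4 σ bonds, 4 electron-density regions.
C4 carries 3 σ bonds, plus one π bond, giving a steric number of 3, so it is sp2.
C5: 3 σ bonds, plus one π bond; 3 regions of electron density → sp2.
C6 carries 4 σ bonds, giving a steric number of 4, so it is sp3.

C1 sp, C2 sp, C3 sp3, C4 sp2, C5 sp2, C6 sp3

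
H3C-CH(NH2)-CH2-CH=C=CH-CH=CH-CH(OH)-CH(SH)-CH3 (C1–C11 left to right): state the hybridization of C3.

C3 is sp3: 4 σ bonds, 4 electron-density regions.

sp³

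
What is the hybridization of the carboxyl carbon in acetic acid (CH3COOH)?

sp2

The carboxyl carbon — 3 σ bonds, plus one π bond. Steric number 3, so sp2.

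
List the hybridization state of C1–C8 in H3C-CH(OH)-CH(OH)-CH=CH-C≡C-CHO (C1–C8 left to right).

C1 carries 4 σ bonds, giving a steric number of 4, so it is sp3.
C2: 4 σ bonds; 4 regions of electron density → sp3.
C3 (4 σ bonds) has steric number 4: sp3.
C4 is sp2: 3 σ bonds, plus one π bond, 3 electron-density regions.
C5 carries 3 σ bonds, plus one π bond, giving a steric number of 3, so it is sp2.
C6: 2 σ bonds, plus two π bonds — 2 electron domains, sp.
C7: 2 σ bonds, plus two π bonds; 2 regions of electron density → sp.
C8: 3 σ bonds, plus one π bond — 3 electron domains, sp2.

C1 sp3, C2 sp3, C3 sp3, C4 sp2, C5 sp2, C6 sp, C7 sp, C8 sp2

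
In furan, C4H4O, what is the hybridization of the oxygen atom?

sp^2

One O lone pair is in the aromatic π system (p orbital), the other is in an sp2 hybrid in the ring plane; O has two σ bonds + one in-plane lone pair → sp2.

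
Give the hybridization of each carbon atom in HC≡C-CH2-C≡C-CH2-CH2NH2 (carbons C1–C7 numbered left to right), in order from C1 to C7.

C1 — 2 σ bonds, plus two π bonds. Steric number 2, so sp.
C2: 2 σ bonds, plus two π bonds; 2 regions of electron density → sp.
C3 — 4 σ bonds. Steric number 4, so sp3.
C4 is sp: 2 σ bonds, plus two π bonds, 2 electron-density regions.
C5 is sp: 2 σ bonds, plus two π bonds, 2 electron-density regions.
C6 (4 σ bonds) has steric number 4: sp3.
C7 is sp3: 4 σ bonds, 4 electron-density regions.

C1 sp, C2 sp, C3 sp3, C4 sp, C5 sp, C6 sp3, C7 sp3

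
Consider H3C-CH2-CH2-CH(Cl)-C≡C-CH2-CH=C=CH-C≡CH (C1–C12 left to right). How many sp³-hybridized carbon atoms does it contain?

C1: sp3 ✓
C2: sp3 ✓
C3: sp3 ✓
C4: sp3 ✓
C5: sp
C6: sp
C7: sp3 ✓
C8: sp2
C9: sp
C10: sp2
C11: sp
C12: sp
C1, C2, C3, C4, C7 → 5 sp3 carbons.

5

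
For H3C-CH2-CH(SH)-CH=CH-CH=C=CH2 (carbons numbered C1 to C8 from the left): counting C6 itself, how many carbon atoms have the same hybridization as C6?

C6 is sp2 (one π bond).
C1: sp3
C2: sp3
C3: sp3
C4: sp2 ✓
C5: sp2 ✓
C6: sp2 ✓
C7: sp
C8: sp2 ✓
4 carbons are sp2.

4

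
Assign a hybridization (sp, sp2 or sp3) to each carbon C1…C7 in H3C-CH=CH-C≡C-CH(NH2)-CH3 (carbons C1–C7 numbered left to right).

C1 sp3, C2 sp2, C3 sp2, C4 sp, C5 sp, C6 sp3, C7 sp3

C1 (4 σ bonds) has steric number 4: sp3.
C2 is sp2: 3 σ bonds, plus one π bond, 3 electron-density regions.
C3 — 3 σ bonds, plus one π bond. Steric number 3, so sp2.
C4: 2 σ bonds, plus two π bonds; 2 regions of electron density → sp.
C5 has 2 σ bonds, plus two π bonds: steric number 2 → sp.
C6 — 4 σ bonds. Steric number 4, so sp3.
C7 is sp3: 4 σ bonds, 4 electron-density regions.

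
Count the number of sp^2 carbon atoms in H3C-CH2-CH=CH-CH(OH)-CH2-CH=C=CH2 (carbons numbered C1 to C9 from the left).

4

C1: sp3
C2: sp3
C3: sp2 ✓
C4: sp2 ✓
C5: sp3
C6: sp3
C7: sp2 ✓
C8: sp
C9: sp2 ✓
C3, C4, C7, C9 → 4 sp2 carbons.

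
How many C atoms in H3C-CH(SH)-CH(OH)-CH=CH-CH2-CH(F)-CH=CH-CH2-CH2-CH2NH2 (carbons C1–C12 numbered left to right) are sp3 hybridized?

C1: sp3 ✓
C2: sp3 ✓
C3: sp3 ✓
C4: sp2
C5: sp2
C6: sp3 ✓
C7: sp3 ✓
C8: sp2
C9: sp2
C10: sp3 ✓
C11: sp3 ✓
C12: sp3 ✓
C1, C2, C3, C6, C7, C10, C11, C12 → 8 sp3 carbons.

8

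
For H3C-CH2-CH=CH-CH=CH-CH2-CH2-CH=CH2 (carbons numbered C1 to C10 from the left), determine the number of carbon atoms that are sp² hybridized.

6

C1: sp3
C2: sp3
C3: sp2 ✓
C4: sp2 ✓
C5: sp2 ✓
C6: sp2 ✓
C7: sp3
C8: sp3
C9: sp2 ✓
C10: sp2 ✓
C3, C4, C5, C6, C9, C10 → 6 sp2 carbons.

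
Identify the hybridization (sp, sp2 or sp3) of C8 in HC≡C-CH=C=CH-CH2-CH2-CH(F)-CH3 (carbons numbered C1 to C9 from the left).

sp³

C8: 4 σ bonds; 4 regions of electron density → sp3.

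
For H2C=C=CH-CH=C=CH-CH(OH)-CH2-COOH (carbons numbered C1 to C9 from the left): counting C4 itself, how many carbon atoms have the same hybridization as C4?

C4 is sp2 (one π bond).
C1: sp2 ✓
C2: sp
C3: sp2 ✓
C4: sp2 ✓
C5: sp
C6: sp2 ✓
C7: sp3
C8: sp3
C9: sp2 ✓
5 carbons are sp2.

5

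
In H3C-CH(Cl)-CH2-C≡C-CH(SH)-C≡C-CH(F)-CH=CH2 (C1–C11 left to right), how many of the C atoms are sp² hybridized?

2

C1: sp3
C2: sp3
C3: sp3
C4: sp
C5: sp
C6: sp3
C7: sp
C8: sp
C9: sp3
C10: sp2 ✓
C11: sp2 ✓
C10, C11 → 2 sp2 carbons.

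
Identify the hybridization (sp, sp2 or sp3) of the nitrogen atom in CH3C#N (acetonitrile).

sp

N has one σ bond and one lone pair: steric number 2 → sp.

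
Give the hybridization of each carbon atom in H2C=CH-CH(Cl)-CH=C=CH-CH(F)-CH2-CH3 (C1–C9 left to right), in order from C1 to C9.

C1 sp2, C2 sp2, C3 sp3, C4 sp2, C5 sp, C6 sp2, C7 sp3, C8 sp3, C9 sp3

C1 — 3 σ bonds, plus one π bond. Steric number 3, so sp2.
C2 — 3 σ bonds, plus one π bond. Steric number 3, so sp2.
C3 is sp3: 4 σ bonds, 4 electron-density regions.
C4: 3 σ bonds, plus one π bond; 3 regions of electron density → sp2.
C5: 2 σ bonds, plus two π bonds; 2 regions of electron density → sp.
C6 is sp2: 3 σ bonds, plus one π bond, 3 electron-density regions.
C7 has 4 σ bonds: steric number 4 → sp3.
C8 (4 σ bonds) has steric number 4: sp3.
C9 (4 σ bonds) has steric number 4: sp3.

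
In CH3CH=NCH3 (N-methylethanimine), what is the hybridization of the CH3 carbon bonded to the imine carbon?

sp3

The CH3 carbon bonded to the imine carbon is sp3: 4 σ bonds, 4 electron-density regions.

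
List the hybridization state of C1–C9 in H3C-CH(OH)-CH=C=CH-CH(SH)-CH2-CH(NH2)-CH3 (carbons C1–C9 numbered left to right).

C1 carries 4 σ bonds, giving a steric number of 4, so it is sp3.
C2 — 4 σ bonds. Steric number 4, so sp3.
C3: 3 σ bonds, plus one π bond — 3 electron domains, sp2.
C4 is sp: 2 σ bonds, plus two π bonds, 2 electron-density regions.
C5 has 3 σ bonds, plus one π bond: steric number 3 → sp2.
C6 carries 4 σ bonds, giving a steric number of 4, so it is sp3.
C7 is sp3: 4 σ bonds, 4 electron-density regions.
C8: 4 σ bonds — 4 electron domains, sp3.
C9 has 4 σ bonds: steric number 4 → sp3.

C1 sp3, C2 sp3, C3 sp2, C4 sp, C5 sp2, C6 sp3, C7 sp3, C8 sp3, C9 sp3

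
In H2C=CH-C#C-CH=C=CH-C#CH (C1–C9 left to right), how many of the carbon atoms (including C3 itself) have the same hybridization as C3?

C3 is sp (two π bonds).
C1: sp2
C2: sp2
C3: sp ✓
C4: sp ✓
C5: sp2
C6: sp ✓
C7: sp2
C8: sp ✓
C9: sp ✓
5 carbons are sp.

5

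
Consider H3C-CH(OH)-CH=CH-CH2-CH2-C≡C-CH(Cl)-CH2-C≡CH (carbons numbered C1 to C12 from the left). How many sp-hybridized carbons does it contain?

C1: sp3
C2: sp3
C3: sp2
C4: sp2
C5: sp3
C6: sp3
C7: sp ✓
C8: sp ✓
C9: sp3
C10: sp3
C11: sp ✓
C12: sp ✓
C7, C8, C11, C12 → 4 sp carbons.

4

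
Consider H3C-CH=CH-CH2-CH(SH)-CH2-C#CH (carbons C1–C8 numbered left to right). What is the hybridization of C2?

C2 — 3 σ bonds, plus one π bond. Steric number 3, so sp2.

sp²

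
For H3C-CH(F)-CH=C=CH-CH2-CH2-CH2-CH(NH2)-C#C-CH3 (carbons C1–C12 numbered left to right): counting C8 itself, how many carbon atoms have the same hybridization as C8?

7

C8 is sp3 (only σ bonds).
C1: sp3 ✓
C2: sp3 ✓
C3: sp2
C4: sp
C5: sp2
C6: sp3 ✓
C7: sp3 ✓
C8: sp3 ✓
C9: sp3 ✓
C10: sp
C11: sp
C12: sp3 ✓
7 carbons are sp3.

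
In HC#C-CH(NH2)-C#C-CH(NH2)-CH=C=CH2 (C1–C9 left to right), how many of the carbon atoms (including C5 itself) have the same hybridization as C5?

C5 is sp (two π bonds).
C1: sp ✓
C2: sp ✓
C3: sp3
C4: sp ✓
C5: sp ✓
C6: sp3
C7: sp2
C8: sp ✓
C9: sp2
5 carbons are sp.

5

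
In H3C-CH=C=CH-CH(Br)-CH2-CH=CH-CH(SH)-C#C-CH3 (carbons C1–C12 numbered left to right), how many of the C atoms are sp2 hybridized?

4

C1: sp3
C2: sp2 ✓
C3: sp
C4: sp2 ✓
C5: sp3
C6: sp3
C7: sp2 ✓
C8: sp2 ✓
C9: sp3
C10: sp
C11: sp
C12: sp3
C2, C4, C7, C8 → 4 sp2 carbons.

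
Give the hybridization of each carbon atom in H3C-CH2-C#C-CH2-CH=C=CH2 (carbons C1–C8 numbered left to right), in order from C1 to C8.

C1 (4 σ bonds) has steric number 4: sp3.
C2 — 4 σ bonds. Steric number 4, so sp3.
C3 is sp: 2 σ bonds, plus two π bonds, 2 electron-density regions.
C4: 2 σ bonds, plus two π bonds; 2 regions of electron density → sp.
C5 — 4 σ bonds. Steric number 4, so sp3.
C6: 3 σ bonds, plus one π bond; 3 regions of electron density → sp2.
C7 carries 2 σ bonds, plus two π bonds, giving a steric number of 2, so it is sp.
C8 is sp2: 3 σ bonds, plus one π bond, 3 electron-density regions.

C1 sp3, C2 sp3, C3 sp, C4 sp, C5 sp3, C6 sp2, C7 sp, C8 sp2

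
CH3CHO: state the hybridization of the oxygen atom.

The oxygen atom (1 σ bond and 2 lone pairs, plus one π bond) has steric number 3: sp2.

sp^2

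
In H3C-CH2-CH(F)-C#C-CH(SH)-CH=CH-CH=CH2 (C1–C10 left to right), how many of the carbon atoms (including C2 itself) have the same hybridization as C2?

4

C2 is sp3 (only σ bonds).
C1: sp3 ✓
C2: sp3 ✓
C3: sp3 ✓
C4: sp
C5: sp
C6: sp3 ✓
C7: sp2
C8: sp2
C9: sp2
C10: sp2
4 carbons are sp3.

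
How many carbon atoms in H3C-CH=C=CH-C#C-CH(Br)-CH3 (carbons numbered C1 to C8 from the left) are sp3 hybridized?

C1: sp3 ✓
C2: sp2
C3: sp
C4: sp2
C5: sp
C6: sp
C7: sp3 ✓
C8: sp3 ✓
C1, C7, C8 → 3 sp3 carbons.

3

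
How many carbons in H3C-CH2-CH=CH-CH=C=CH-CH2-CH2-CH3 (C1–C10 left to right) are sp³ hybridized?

C1: sp3 ✓
C2: sp3 ✓
C3: sp2
C4: sp2
C5: sp2
C6: sp
C7: sp2
C8: sp3 ✓
C9: sp3 ✓
C10: sp3 ✓
C1, C2, C8, C9, C10 → 5 sp3 carbons.

5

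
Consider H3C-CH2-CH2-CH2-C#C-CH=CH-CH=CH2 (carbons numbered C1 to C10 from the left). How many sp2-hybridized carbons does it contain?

4

C1: sp3
C2: sp3
C3: sp3
C4: sp3
C5: sp
C6: sp
C7: sp2 ✓
C8: sp2 ✓
C9: sp2 ✓
C10: sp2 ✓
C7, C8, C9, C10 → 4 sp2 carbons.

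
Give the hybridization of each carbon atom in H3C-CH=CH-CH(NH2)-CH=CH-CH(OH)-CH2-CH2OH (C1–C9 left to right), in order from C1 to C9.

C1 sp3, C2 sp2, C3 sp2, C4 sp3, C5 sp2, C6 sp2, C7 sp3, C8 sp3, C9 sp3

C1: 4 σ bonds — 4 electron domains, sp3.
C2: 3 σ bonds, plus one π bond; 3 regions of electron density → sp2.
C3: 3 σ bonds, plus one π bond — 3 electron domains, sp2.
C4 (4 σ bonds) has steric number 4: sp3.
C5: 3 σ bonds, plus one π bond — 3 electron domains, sp2.
C6 is sp2: 3 σ bonds, plus one π bond, 3 electron-density regions.
C7 is sp3: 4 σ bonds, 4 electron-density regions.
C8 has 4 σ bonds: steric number 4 → sp3.
C9: 4 σ bonds; 4 regions of electron density → sp3.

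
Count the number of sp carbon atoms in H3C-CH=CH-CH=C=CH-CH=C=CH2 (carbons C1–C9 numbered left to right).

C1: sp3
C2: sp2
C3: sp2
C4: sp2
C5: sp ✓
C6: sp2
C7: sp2
C8: sp ✓
C9: sp2
C5, C8 → 2 sp carbons.

2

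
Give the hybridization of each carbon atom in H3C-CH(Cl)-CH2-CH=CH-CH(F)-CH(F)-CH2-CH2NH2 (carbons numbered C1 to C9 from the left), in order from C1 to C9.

C1 sp3, C2 sp3, C3 sp3, C4 sp2, C5 sp2, C6 sp3, C7 sp3, C8 sp3, C9 sp3

C1: 4 σ bonds; 4 regions of electron density → sp3.
C2 — 4 σ bonds. Steric number 4, so sp3.
C3 has 4 σ bonds: steric number 4 → sp3.
C4: 3 σ bonds, plus one π bond — 3 electron domains, sp2.
C5: 3 σ bonds, plus one π bond; 3 regions of electron density → sp2.
C6 (4 σ bonds) has steric number 4: sp3.
C7 carries 4 σ bonds, giving a steric number of 4, so it is sp3.
C8 has 4 σ bonds: steric number 4 → sp3.
C9 carries 4 σ bonds, giving a steric number of 4, so it is sp3.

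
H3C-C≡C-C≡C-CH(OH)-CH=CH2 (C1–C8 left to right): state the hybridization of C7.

sp²

C7 has 3 σ bonds, plus one π bond: steric number 3 → sp2.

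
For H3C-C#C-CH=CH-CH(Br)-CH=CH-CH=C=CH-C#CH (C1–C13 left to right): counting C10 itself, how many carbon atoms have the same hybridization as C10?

C10 is sp (two π bonds).
C1: sp3
C2: sp ✓
C3: sp ✓
C4: sp2
C5: sp2
C6: sp3
C7: sp2
C8: sp2
C9: sp2
C10: sp ✓
C11: sp2
C12: sp ✓
C13: sp ✓
5 carbons are sp.

5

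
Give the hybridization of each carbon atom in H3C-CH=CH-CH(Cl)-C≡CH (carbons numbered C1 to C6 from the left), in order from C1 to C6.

C1 sp3, C2 sp2, C3 sp2, C4 sp3, C5 sp, C6 sp

C1: 4 σ bonds; 4 regions of electron density → sp3.
C2 is sp2: 3 σ bonds, plus one π bond, 3 electron-density regions.
C3 carries 3 σ bonds, plus one π bond, giving a steric number of 3, so it is sp2.
C4: 4 σ bonds; 4 regions of electron density → sp3.
C5 carries 2 σ bonds, plus two π bonds, giving a steric number of 2, so it is sp.
C6: 2 σ bonds, plus two π bonds; 2 regions of electron density → sp.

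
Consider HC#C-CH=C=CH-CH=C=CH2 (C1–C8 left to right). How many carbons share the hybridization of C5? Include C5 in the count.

C5 is sp2 (one π bond).
C1: sp
C2: sp
C3: sp2 ✓
C4: sp
C5: sp2 ✓
C6: sp2 ✓
C7: sp
C8: sp2 ✓
4 carbons are sp2.

4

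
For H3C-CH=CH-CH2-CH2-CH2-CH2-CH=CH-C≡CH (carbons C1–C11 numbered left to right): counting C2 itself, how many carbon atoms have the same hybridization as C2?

4

C2 is sp2 (one π bond).
C1: sp3
C2: sp2 ✓
C3: sp2 ✓
C4: sp3
C5: sp3
C6: sp3
C7: sp3
C8: sp2 ✓
C9: sp2 ✓
C10: sp
C11: sp
4 carbons are sp2.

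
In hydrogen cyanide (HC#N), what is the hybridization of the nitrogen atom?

sp

The nitrogen atom has 1 σ bond and 1 lone pair, plus two π bonds: steric number 2 → sp.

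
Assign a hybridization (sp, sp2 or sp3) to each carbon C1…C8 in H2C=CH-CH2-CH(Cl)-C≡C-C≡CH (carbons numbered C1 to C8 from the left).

C1 sp2, C2 sp2, C3 sp3, C4 sp3, C5 sp, C6 sp, C7 sp, C8 sp

C1 has 3 σ bonds, plus one π bond: steric number 3 → sp2.
C2: 3 σ bonds, plus one π bond; 3 regions of electron density → sp2.
C3 — 4 σ bonds. Steric number 4, so sp3.
C4 has 4 σ bonds: steric number 4 → sp3.
C5: 2 σ bonds, plus two π bonds — 2 electron domains, sp.
C6 carries 2 σ bonds, plus two π bonds, giving a steric number of 2, so it is sp.
C7 is sp: 2 σ bonds, plus two π bonds, 2 electron-density regions.
C8: 2 σ bonds, plus two π bonds — 2 electron domains, sp.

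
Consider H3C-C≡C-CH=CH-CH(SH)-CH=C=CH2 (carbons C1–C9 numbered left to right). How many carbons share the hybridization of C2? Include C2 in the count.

C2 is sp (two π bonds).
C1: sp3
C2: sp ✓
C3: sp ✓
C4: sp2
C5: sp2
C6: sp3
C7: sp2
C8: sp ✓
C9: sp2
3 carbons are sp.

3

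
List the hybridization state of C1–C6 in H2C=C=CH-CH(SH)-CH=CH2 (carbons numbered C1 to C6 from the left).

C1 carries 3 σ bonds, plus one π bond, giving a steric number of 3, so it is sp2.
C2: 2 σ bonds, plus two π bonds; 2 regions of electron density → sp.
C3 — 3 σ bonds, plus one π bond. Steric number 3, so sp2.
C4 — 4 σ bonds. Steric number 4, so sp3.
C5 is sp2: 3 σ bonds, plus one π bond, 3 electron-density regions.
C6 is sp2: 3 σ bonds, plus one π bond, 3 electron-density regions.

C1 sp2, C2 sp, C3 sp2, C4 sp3, C5 sp2, C6 sp2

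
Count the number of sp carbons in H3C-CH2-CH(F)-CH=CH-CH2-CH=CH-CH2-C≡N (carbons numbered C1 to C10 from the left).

C1: sp3
C2: sp3
C3: sp3
C4: sp2
C5: sp2
C6: sp3
C7: sp2
C8: sp2
C9: sp3
C10: sp ✓
C10 → 1 sp carbon.

1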